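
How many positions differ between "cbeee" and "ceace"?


Comparing "cbeee" and "ceace" position by position:
  Position 0: 'c' vs 'c' => same
  Position 1: 'b' vs 'e' => DIFFER
  Position 2: 'e' vs 'a' => DIFFER
  Position 3: 'e' vs 'c' => DIFFER
  Position 4: 'e' vs 'e' => same
Positions that differ: 3

3


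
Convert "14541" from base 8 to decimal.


Input: "14541" in base 8
Positional expansion:
  Digit '1' (value 1) x 8^4 = 4096
  Digit '4' (value 4) x 8^3 = 2048
  Digit '5' (value 5) x 8^2 = 320
  Digit '4' (value 4) x 8^1 = 32
  Digit '1' (value 1) x 8^0 = 1
Sum = 6497

6497


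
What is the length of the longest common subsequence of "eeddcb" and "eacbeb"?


LCS of "eeddcb" and "eacbeb"
DP table:
           e    a    c    b    e    b
      0    0    0    0    0    0    0
  e   0    1    1    1    1    1    1
  e   0    1    1    1    1    2    2
  d   0    1    1    1    1    2    2
  d   0    1    1    1    1    2    2
  c   0    1    1    2    2    2    2
  b   0    1    1    2    3    3    3
LCS length = dp[6][6] = 3

3


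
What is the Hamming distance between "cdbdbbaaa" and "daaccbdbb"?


Comparing "cdbdbbaaa" and "daaccbdbb" position by position:
  Position 0: 'c' vs 'd' => differ
  Position 1: 'd' vs 'a' => differ
  Position 2: 'b' vs 'a' => differ
  Position 3: 'd' vs 'c' => differ
  Position 4: 'b' vs 'c' => differ
  Position 5: 'b' vs 'b' => same
  Position 6: 'a' vs 'd' => differ
  Position 7: 'a' vs 'b' => differ
  Position 8: 'a' vs 'b' => differ
Total differences (Hamming distance): 8

8


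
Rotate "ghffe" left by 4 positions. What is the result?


Input: "ghffe", rotate left by 4
First 4 characters: "ghff"
Remaining characters: "e"
Concatenate remaining + first: "e" + "ghff" = "eghff"

eghff


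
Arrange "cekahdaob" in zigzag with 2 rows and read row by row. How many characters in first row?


Zigzag "cekahdaob" into 2 rows:
Placing characters:
  'c' => row 0
  'e' => row 1
  'k' => row 0
  'a' => row 1
  'h' => row 0
  'd' => row 1
  'a' => row 0
  'o' => row 1
  'b' => row 0
Rows:
  Row 0: "ckhab"
  Row 1: "eado"
First row length: 5

5


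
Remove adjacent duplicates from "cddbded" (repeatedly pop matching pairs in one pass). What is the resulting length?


Input: cddbded
Stack-based adjacent duplicate removal:
  Read 'c': push. Stack: c
  Read 'd': push. Stack: cd
  Read 'd': matches stack top 'd' => pop. Stack: c
  Read 'b': push. Stack: cb
  Read 'd': push. Stack: cbd
  Read 'e': push. Stack: cbde
  Read 'd': push. Stack: cbded
Final stack: "cbded" (length 5)

5


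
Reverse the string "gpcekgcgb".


Input: gpcekgcgb
Reading characters right to left:
  Position 8: 'b'
  Position 7: 'g'
  Position 6: 'c'
  Position 5: 'g'
  Position 4: 'k'
  Position 3: 'e'
  Position 2: 'c'
  Position 1: 'p'
  Position 0: 'g'
Reversed: bgcgkecpg

bgcgkecpg


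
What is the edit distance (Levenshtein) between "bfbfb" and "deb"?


Computing edit distance: "bfbfb" -> "deb"
DP table:
           d    e    b
      0    1    2    3
  b   1    1    2    2
  f   2    2    2    3
  b   3    3    3    2
  f   4    4    4    3
  b   5    5    5    4
Edit distance = dp[5][3] = 4

4


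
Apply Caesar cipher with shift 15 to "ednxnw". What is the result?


Caesar cipher: shift "ednxnw" by 15
  'e' (pos 4) + 15 = pos 19 = 't'
  'd' (pos 3) + 15 = pos 18 = 's'
  'n' (pos 13) + 15 = pos 2 = 'c'
  'x' (pos 23) + 15 = pos 12 = 'm'
  'n' (pos 13) + 15 = pos 2 = 'c'
  'w' (pos 22) + 15 = pos 11 = 'l'
Result: tscmcl

tscmcl


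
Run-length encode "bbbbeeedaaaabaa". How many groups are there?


Input: bbbbeeedaaaabaa
Scanning for consecutive runs:
  Group 1: 'b' x 4 (positions 0-3)
  Group 2: 'e' x 3 (positions 4-6)
  Group 3: 'd' x 1 (positions 7-7)
  Group 4: 'a' x 4 (positions 8-11)
  Group 5: 'b' x 1 (positions 12-12)
  Group 6: 'a' x 2 (positions 13-14)
Total groups: 6

6


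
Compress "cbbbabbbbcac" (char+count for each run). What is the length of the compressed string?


Input: cbbbabbbbcac
Runs:
  'c' x 1 => "c1"
  'b' x 3 => "b3"
  'a' x 1 => "a1"
  'b' x 4 => "b4"
  'c' x 1 => "c1"
  'a' x 1 => "a1"
  'c' x 1 => "c1"
Compressed: "c1b3a1b4c1a1c1"
Compressed length: 14

14


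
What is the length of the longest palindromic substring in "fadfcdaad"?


Input: "fadfcdaad"
Checking substrings for palindromes:
  [5:9] "daad" (len 4) => palindrome
  [6:8] "aa" (len 2) => palindrome
Longest palindromic substring: "daad" with length 4

4


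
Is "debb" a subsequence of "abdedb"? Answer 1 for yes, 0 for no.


Check if "debb" is a subsequence of "abdedb"
Greedy scan:
  Position 0 ('a'): no match needed
  Position 1 ('b'): no match needed
  Position 2 ('d'): matches sub[0] = 'd'
  Position 3 ('e'): matches sub[1] = 'e'
  Position 4 ('d'): no match needed
  Position 5 ('b'): matches sub[2] = 'b'
Only matched 3/4 characters => not a subsequence

0


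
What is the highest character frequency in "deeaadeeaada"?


Input: deeaadeeaada
Character counts:
  'a': 5
  'd': 3
  'e': 4
Maximum frequency: 5

5


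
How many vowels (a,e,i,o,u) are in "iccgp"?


Input: iccgp
Checking each character:
  'i' at position 0: vowel (running total: 1)
  'c' at position 1: consonant
  'c' at position 2: consonant
  'g' at position 3: consonant
  'p' at position 4: consonant
Total vowels: 1

1


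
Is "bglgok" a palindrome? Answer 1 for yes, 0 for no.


Input: bglgok
Reversed: koglgb
  Compare pos 0 ('b') with pos 5 ('k'): MISMATCH
  Compare pos 1 ('g') with pos 4 ('o'): MISMATCH
  Compare pos 2 ('l') with pos 3 ('g'): MISMATCH
Result: not a palindrome

0


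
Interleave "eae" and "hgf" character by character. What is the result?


Interleaving "eae" and "hgf":
  Position 0: 'e' from first, 'h' from second => "eh"
  Position 1: 'a' from first, 'g' from second => "ag"
  Position 2: 'e' from first, 'f' from second => "ef"
Result: ehagef

ehagef


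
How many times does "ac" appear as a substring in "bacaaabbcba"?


Searching for "ac" in "bacaaabbcba"
Scanning each position:
  Position 0: "ba" => no
  Position 1: "ac" => MATCH
  Position 2: "ca" => no
  Position 3: "aa" => no
  Position 4: "aa" => no
  Position 5: "ab" => no
  Position 6: "bb" => no
  Position 7: "bc" => no
  Position 8: "cb" => no
  Position 9: "ba" => no
Total occurrences: 1

1


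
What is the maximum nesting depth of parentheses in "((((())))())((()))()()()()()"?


Input: "((((())))())((()))()()()()()"
Tracking depth:
  Position 0 '(': depth becomes 1
  Position 1 '(': depth becomes 2
  Position 2 '(': depth becomes 3
  Position 3 '(': depth becomes 4
  Position 4 '(': depth becomes 5
  Position 5 ')': depth becomes 4
  Position 6 ')': depth becomes 3
  Position 7 ')': depth becomes 2
  Position 8 ')': depth becomes 1
  Position 9 '(': depth becomes 2
  Position 10 ')': depth becomes 1
  Position 11 ')': depth becomes 0
  Position 12 '(': depth becomes 1
  Position 13 '(': depth becomes 2
  Position 14 '(': depth becomes 3
  Position 15 ')': depth becomes 2
  Position 16 ')': depth becomes 1
  Position 17 ')': depth becomes 0
  Position 18 '(': depth becomes 1
  Position 19 ')': depth becomes 0
  Position 20 '(': depth becomes 1
  Position 21 ')': depth becomes 0
  Position 22 '(': depth becomes 1
  Position 23 ')': depth becomes 0
  Position 24 '(': depth becomes 1
  Position 25 ')': depth becomes 0
  Position 26 '(': depth becomes 1
  Position 27 ')': depth becomes 0
Maximum depth reached: 5

5


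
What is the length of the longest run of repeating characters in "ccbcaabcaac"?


Input: "ccbcaabcaac"
Scanning for longest run:
  Position 1 ('c'): continues run of 'c', length=2
  Position 2 ('b'): new char, reset run to 1
  Position 3 ('c'): new char, reset run to 1
  Position 4 ('a'): new char, reset run to 1
  Position 5 ('a'): continues run of 'a', length=2
  Position 6 ('b'): new char, reset run to 1
  Position 7 ('c'): new char, reset run to 1
  Position 8 ('a'): new char, reset run to 1
  Position 9 ('a'): continues run of 'a', length=2
  Position 10 ('c'): new char, reset run to 1
Longest run: 'c' with length 2

2


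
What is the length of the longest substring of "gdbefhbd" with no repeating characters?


Input: "gdbefhbd"
Sliding window (track last position of each char):
  Position 0 ('g'): window [0,0] length 1 -- new best
  Position 1 ('d'): window [0,1] length 2 -- new best
  Position 2 ('b'): window [0,2] length 3 -- new best
  Position 3 ('e'): window [0,3] length 4 -- new best
  Position 4 ('f'): window [0,4] length 5 -- new best
  Position 5 ('h'): window [0,5] length 6 -- new best
  Position 6 ('b'): repeat (last at 2), move window start to 3
  Position 6 ('b'): window [3,6] length 4
  Position 7 ('d'): window [3,7] length 5
Longest substring with no repeats: "gdbefh" with length 6

6


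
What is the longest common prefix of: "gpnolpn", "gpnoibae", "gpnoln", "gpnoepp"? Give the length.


Words: gpnolpn, gpnoibae, gpnoln, gpnoepp
  Position 0: all 'g' => match
  Position 1: all 'p' => match
  Position 2: all 'n' => match
  Position 3: all 'o' => match
  Position 4: ('l', 'i', 'l', 'e') => mismatch, stop
LCP = "gpno" (length 4)

4


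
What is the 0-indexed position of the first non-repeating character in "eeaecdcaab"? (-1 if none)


Input: eeaecdcaab
Character frequencies:
  'a': 3
  'b': 1
  'c': 2
  'd': 1
  'e': 3
Scanning left to right for freq == 1:
  Position 0 ('e'): freq=3, skip
  Position 1 ('e'): freq=3, skip
  Position 2 ('a'): freq=3, skip
  Position 3 ('e'): freq=3, skip
  Position 4 ('c'): freq=2, skip
  Position 5 ('d'): unique! => answer = 5

5


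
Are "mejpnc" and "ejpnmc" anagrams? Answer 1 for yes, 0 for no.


Strings: "mejpnc", "ejpnmc"
Sorted first:  cejmnp
Sorted second: cejmnp
Sorted forms match => anagrams

1


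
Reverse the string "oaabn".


Input: oaabn
Reading characters right to left:
  Position 4: 'n'
  Position 3: 'b'
  Position 2: 'a'
  Position 1: 'a'
  Position 0: 'o'
Reversed: nbaao

nbaao


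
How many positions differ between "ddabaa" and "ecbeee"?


Comparing "ddabaa" and "ecbeee" position by position:
  Position 0: 'd' vs 'e' => DIFFER
  Position 1: 'd' vs 'c' => DIFFER
  Position 2: 'a' vs 'b' => DIFFER
  Position 3: 'b' vs 'e' => DIFFER
  Position 4: 'a' vs 'e' => DIFFER
  Position 5: 'a' vs 'e' => DIFFER
Positions that differ: 6

6


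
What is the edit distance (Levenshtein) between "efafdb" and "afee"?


Computing edit distance: "efafdb" -> "afee"
DP table:
           a    f    e    e
      0    1    2    3    4
  e   1    1    2    2    3
  f   2    2    1    2    3
  a   3    2    2    2    3
  f   4    3    2    3    3
  d   5    4    3    3    4
  b   6    5    4    4    4
Edit distance = dp[6][4] = 4

4


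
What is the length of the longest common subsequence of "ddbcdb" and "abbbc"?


LCS of "ddbcdb" and "abbbc"
DP table:
           a    b    b    b    c
      0    0    0    0    0    0
  d   0    0    0    0    0    0
  d   0    0    0    0    0    0
  b   0    0    1    1    1    1
  c   0    0    1    1    1    2
  d   0    0    1    1    1    2
  b   0    0    1    2    2    2
LCS length = dp[6][5] = 2

2


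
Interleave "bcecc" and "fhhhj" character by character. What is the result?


Interleaving "bcecc" and "fhhhj":
  Position 0: 'b' from first, 'f' from second => "bf"
  Position 1: 'c' from first, 'h' from second => "ch"
  Position 2: 'e' from first, 'h' from second => "eh"
  Position 3: 'c' from first, 'h' from second => "ch"
  Position 4: 'c' from first, 'j' from second => "cj"
Result: bfchehchcj

bfchehchcj


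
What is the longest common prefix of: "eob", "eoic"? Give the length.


Words: eob, eoic
  Position 0: all 'e' => match
  Position 1: all 'o' => match
  Position 2: ('b', 'i') => mismatch, stop
LCP = "eo" (length 2)

2


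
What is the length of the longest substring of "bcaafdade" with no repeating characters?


Input: "bcaafdade"
Sliding window (track last position of each char):
  Position 0 ('b'): window [0,0] length 1 -- new best
  Position 1 ('c'): window [0,1] length 2 -- new best
  Position 2 ('a'): window [0,2] length 3 -- new best
  Position 3 ('a'): repeat (last at 2), move window start to 3
  Position 3 ('a'): window [3,3] length 1
  Position 4 ('f'): window [3,4] length 2
  Position 5 ('d'): window [3,5] length 3
  Position 6 ('a'): repeat (last at 3), move window start to 4
  Position 6 ('a'): window [4,6] length 3
  Position 7 ('d'): repeat (last at 5), move window start to 6
  Position 7 ('d'): window [6,7] length 2
  Position 8 ('e'): window [6,8] length 3
Longest substring with no repeats: "bca" with length 3

3


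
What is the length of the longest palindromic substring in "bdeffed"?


Input: "bdeffed"
Checking substrings for palindromes:
  [1:7] "deffed" (len 6) => palindrome
  [2:6] "effe" (len 4) => palindrome
  [3:5] "ff" (len 2) => palindrome
Longest palindromic substring: "deffed" with length 6

6


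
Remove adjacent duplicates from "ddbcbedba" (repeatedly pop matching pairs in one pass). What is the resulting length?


Input: ddbcbedba
Stack-based adjacent duplicate removal:
  Read 'd': push. Stack: d
  Read 'd': matches stack top 'd' => pop. Stack: (empty)
  Read 'b': push. Stack: b
  Read 'c': push. Stack: bc
  Read 'b': push. Stack: bcb
  Read 'e': push. Stack: bcbe
  Read 'd': push. Stack: bcbed
  Read 'b': push. Stack: bcbedb
  Read 'a': push. Stack: bcbedba
Final stack: "bcbedba" (length 7)

7


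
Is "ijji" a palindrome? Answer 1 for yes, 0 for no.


Input: ijji
Reversed: ijji
  Compare pos 0 ('i') with pos 3 ('i'): match
  Compare pos 1 ('j') with pos 2 ('j'): match
Result: palindrome

1


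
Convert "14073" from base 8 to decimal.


Input: "14073" in base 8
Positional expansion:
  Digit '1' (value 1) x 8^4 = 4096
  Digit '4' (value 4) x 8^3 = 2048
  Digit '0' (value 0) x 8^2 = 0
  Digit '7' (value 7) x 8^1 = 56
  Digit '3' (value 3) x 8^0 = 3
Sum = 6203

6203


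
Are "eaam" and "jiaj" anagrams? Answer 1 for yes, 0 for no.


Strings: "eaam", "jiaj"
Sorted first:  aaem
Sorted second: aijj
Differ at position 1: 'a' vs 'i' => not anagrams

0


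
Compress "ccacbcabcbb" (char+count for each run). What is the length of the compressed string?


Input: ccacbcabcbb
Runs:
  'c' x 2 => "c2"
  'a' x 1 => "a1"
  'c' x 1 => "c1"
  'b' x 1 => "b1"
  'c' x 1 => "c1"
  'a' x 1 => "a1"
  'b' x 1 => "b1"
  'c' x 1 => "c1"
  'b' x 2 => "b2"
Compressed: "c2a1c1b1c1a1b1c1b2"
Compressed length: 18

18


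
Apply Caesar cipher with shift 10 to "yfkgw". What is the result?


Caesar cipher: shift "yfkgw" by 10
  'y' (pos 24) + 10 = pos 8 = 'i'
  'f' (pos 5) + 10 = pos 15 = 'p'
  'k' (pos 10) + 10 = pos 20 = 'u'
  'g' (pos 6) + 10 = pos 16 = 'q'
  'w' (pos 22) + 10 = pos 6 = 'g'
Result: ipuqg

ipuqg


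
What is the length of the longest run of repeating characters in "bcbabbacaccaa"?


Input: "bcbabbacaccaa"
Scanning for longest run:
  Position 1 ('c'): new char, reset run to 1
  Position 2 ('b'): new char, reset run to 1
  Position 3 ('a'): new char, reset run to 1
  Position 4 ('b'): new char, reset run to 1
  Position 5 ('b'): continues run of 'b', length=2
  Position 6 ('a'): new char, reset run to 1
  Position 7 ('c'): new char, reset run to 1
  Position 8 ('a'): new char, reset run to 1
  Position 9 ('c'): new char, reset run to 1
  Position 10 ('c'): continues run of 'c', length=2
  Position 11 ('a'): new char, reset run to 1
  Position 12 ('a'): continues run of 'a', length=2
Longest run: 'b' with length 2

2


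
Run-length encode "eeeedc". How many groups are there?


Input: eeeedc
Scanning for consecutive runs:
  Group 1: 'e' x 4 (positions 0-3)
  Group 2: 'd' x 1 (positions 4-4)
  Group 3: 'c' x 1 (positions 5-5)
Total groups: 3

3


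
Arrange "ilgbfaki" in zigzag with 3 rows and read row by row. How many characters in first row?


Zigzag "ilgbfaki" into 3 rows:
Placing characters:
  'i' => row 0
  'l' => row 1
  'g' => row 2
  'b' => row 1
  'f' => row 0
  'a' => row 1
  'k' => row 2
  'i' => row 1
Rows:
  Row 0: "if"
  Row 1: "lbai"
  Row 2: "gk"
First row length: 2

2


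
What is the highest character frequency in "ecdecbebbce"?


Input: ecdecbebbce
Character counts:
  'b': 3
  'c': 3
  'd': 1
  'e': 4
Maximum frequency: 4

4


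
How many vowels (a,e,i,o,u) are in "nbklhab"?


Input: nbklhab
Checking each character:
  'n' at position 0: consonant
  'b' at position 1: consonant
  'k' at position 2: consonant
  'l' at position 3: consonant
  'h' at position 4: consonant
  'a' at position 5: vowel (running total: 1)
  'b' at position 6: consonant
Total vowels: 1

1


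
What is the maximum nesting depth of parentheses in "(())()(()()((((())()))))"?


Input: "(())()(()()((((())()))))"
Tracking depth:
  Position 0 '(': depth becomes 1
  Position 1 '(': depth becomes 2
  Position 2 ')': depth becomes 1
  Position 3 ')': depth becomes 0
  Position 4 '(': depth becomes 1
  Position 5 ')': depth becomes 0
  Position 6 '(': depth becomes 1
  Position 7 '(': depth becomes 2
  Position 8 ')': depth becomes 1
  Position 9 '(': depth becomes 2
  Position 10 ')': depth becomes 1
  Position 11 '(': depth becomes 2
  Position 12 '(': depth becomes 3
  Position 13 '(': depth becomes 4
  Position 14 '(': depth becomes 5
  Position 15 '(': depth becomes 6
  Position 16 ')': depth becomes 5
  Position 17 ')': depth becomes 4
  Position 18 '(': depth becomes 5
  Position 19 ')': depth becomes 4
  Position 20 ')': depth becomes 3
  Position 21 ')': depth becomes 2
  Position 22 ')': depth becomes 1
  Position 23 ')': depth becomes 0
Maximum depth reached: 6

6


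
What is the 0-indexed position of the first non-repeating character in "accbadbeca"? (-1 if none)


Input: accbadbeca
Character frequencies:
  'a': 3
  'b': 2
  'c': 3
  'd': 1
  'e': 1
Scanning left to right for freq == 1:
  Position 0 ('a'): freq=3, skip
  Position 1 ('c'): freq=3, skip
  Position 2 ('c'): freq=3, skip
  Position 3 ('b'): freq=2, skip
  Position 4 ('a'): freq=3, skip
  Position 5 ('d'): unique! => answer = 5

5


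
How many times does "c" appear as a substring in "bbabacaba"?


Searching for "c" in "bbabacaba"
Scanning each position:
  Position 0: "b" => no
  Position 1: "b" => no
  Position 2: "a" => no
  Position 3: "b" => no
  Position 4: "a" => no
  Position 5: "c" => MATCH
  Position 6: "a" => no
  Position 7: "b" => no
  Position 8: "a" => no
Total occurrences: 1

1


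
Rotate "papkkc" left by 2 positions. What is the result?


Input: "papkkc", rotate left by 2
First 2 characters: "pa"
Remaining characters: "pkkc"
Concatenate remaining + first: "pkkc" + "pa" = "pkkcpa"

pkkcpa


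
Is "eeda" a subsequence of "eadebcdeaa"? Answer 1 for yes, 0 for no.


Check if "eeda" is a subsequence of "eadebcdeaa"
Greedy scan:
  Position 0 ('e'): matches sub[0] = 'e'
  Position 1 ('a'): no match needed
  Position 2 ('d'): no match needed
  Position 3 ('e'): matches sub[1] = 'e'
  Position 4 ('b'): no match needed
  Position 5 ('c'): no match needed
  Position 6 ('d'): matches sub[2] = 'd'
  Position 7 ('e'): no match needed
  Position 8 ('a'): matches sub[3] = 'a'
  Position 9 ('a'): no match needed
All 4 characters matched => is a subsequence

1


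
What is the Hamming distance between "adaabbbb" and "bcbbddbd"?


Comparing "adaabbbb" and "bcbbddbd" position by position:
  Position 0: 'a' vs 'b' => differ
  Position 1: 'd' vs 'c' => differ
  Position 2: 'a' vs 'b' => differ
  Position 3: 'a' vs 'b' => differ
  Position 4: 'b' vs 'd' => differ
  Position 5: 'b' vs 'd' => differ
  Position 6: 'b' vs 'b' => same
  Position 7: 'b' vs 'd' => differ
Total differences (Hamming distance): 7

7


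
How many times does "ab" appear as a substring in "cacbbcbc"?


Searching for "ab" in "cacbbcbc"
Scanning each position:
  Position 0: "ca" => no
  Position 1: "ac" => no
  Position 2: "cb" => no
  Position 3: "bb" => no
  Position 4: "bc" => no
  Position 5: "cb" => no
  Position 6: "bc" => no
Total occurrences: 0

0


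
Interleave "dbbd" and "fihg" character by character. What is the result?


Interleaving "dbbd" and "fihg":
  Position 0: 'd' from first, 'f' from second => "df"
  Position 1: 'b' from first, 'i' from second => "bi"
  Position 2: 'b' from first, 'h' from second => "bh"
  Position 3: 'd' from first, 'g' from second => "dg"
Result: dfbibhdg

dfbibhdg


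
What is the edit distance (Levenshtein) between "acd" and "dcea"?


Computing edit distance: "acd" -> "dcea"
DP table:
           d    c    e    a
      0    1    2    3    4
  a   1    1    2    3    3
  c   2    2    1    2    3
  d   3    2    2    2    3
Edit distance = dp[3][4] = 3

3


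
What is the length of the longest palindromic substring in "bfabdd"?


Input: "bfabdd"
Checking substrings for palindromes:
  [4:6] "dd" (len 2) => palindrome
Longest palindromic substring: "dd" with length 2

2


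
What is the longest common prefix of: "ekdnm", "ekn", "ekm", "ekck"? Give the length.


Words: ekdnm, ekn, ekm, ekck
  Position 0: all 'e' => match
  Position 1: all 'k' => match
  Position 2: ('d', 'n', 'm', 'c') => mismatch, stop
LCP = "ek" (length 2)

2


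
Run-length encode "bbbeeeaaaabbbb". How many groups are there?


Input: bbbeeeaaaabbbb
Scanning for consecutive runs:
  Group 1: 'b' x 3 (positions 0-2)
  Group 2: 'e' x 3 (positions 3-5)
  Group 3: 'a' x 4 (positions 6-9)
  Group 4: 'b' x 4 (positions 10-13)
Total groups: 4

4


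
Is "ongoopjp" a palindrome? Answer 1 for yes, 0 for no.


Input: ongoopjp
Reversed: pjpoogno
  Compare pos 0 ('o') with pos 7 ('p'): MISMATCH
  Compare pos 1 ('n') with pos 6 ('j'): MISMATCH
  Compare pos 2 ('g') with pos 5 ('p'): MISMATCH
  Compare pos 3 ('o') with pos 4 ('o'): match
Result: not a palindrome

0


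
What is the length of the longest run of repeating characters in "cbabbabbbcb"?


Input: "cbabbabbbcb"
Scanning for longest run:
  Position 1 ('b'): new char, reset run to 1
  Position 2 ('a'): new char, reset run to 1
  Position 3 ('b'): new char, reset run to 1
  Position 4 ('b'): continues run of 'b', length=2
  Position 5 ('a'): new char, reset run to 1
  Position 6 ('b'): new char, reset run to 1
  Position 7 ('b'): continues run of 'b', length=2
  Position 8 ('b'): continues run of 'b', length=3
  Position 9 ('c'): new char, reset run to 1
  Position 10 ('b'): new char, reset run to 1
Longest run: 'b' with length 3

3


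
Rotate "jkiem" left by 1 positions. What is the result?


Input: "jkiem", rotate left by 1
First 1 characters: "j"
Remaining characters: "kiem"
Concatenate remaining + first: "kiem" + "j" = "kiemj"

kiemj


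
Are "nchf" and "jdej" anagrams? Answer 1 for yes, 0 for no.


Strings: "nchf", "jdej"
Sorted first:  cfhn
Sorted second: dejj
Differ at position 0: 'c' vs 'd' => not anagrams

0


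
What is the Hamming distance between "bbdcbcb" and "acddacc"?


Comparing "bbdcbcb" and "acddacc" position by position:
  Position 0: 'b' vs 'a' => differ
  Position 1: 'b' vs 'c' => differ
  Position 2: 'd' vs 'd' => same
  Position 3: 'c' vs 'd' => differ
  Position 4: 'b' vs 'a' => differ
  Position 5: 'c' vs 'c' => same
  Position 6: 'b' vs 'c' => differ
Total differences (Hamming distance): 5

5


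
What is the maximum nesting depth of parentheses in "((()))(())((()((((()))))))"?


Input: "((()))(())((()((((()))))))"
Tracking depth:
  Position 0 '(': depth becomes 1
  Position 1 '(': depth becomes 2
  Position 2 '(': depth becomes 3
  Position 3 ')': depth becomes 2
  Position 4 ')': depth becomes 1
  Position 5 ')': depth becomes 0
  Position 6 '(': depth becomes 1
  Position 7 '(': depth becomes 2
  Position 8 ')': depth becomes 1
  Position 9 ')': depth becomes 0
  Position 10 '(': depth becomes 1
  Position 11 '(': depth becomes 2
  Position 12 '(': depth becomes 3
  Position 13 ')': depth becomes 2
  Position 14 '(': depth becomes 3
  Position 15 '(': depth becomes 4
  Position 16 '(': depth becomes 5
  Position 17 '(': depth becomes 6
  Position 18 '(': depth becomes 7
  Position 19 ')': depth becomes 6
  Position 20 ')': depth becomes 5
  Position 21 ')': depth becomes 4
  Position 22 ')': depth becomes 3
  Position 23 ')': depth becomes 2
  Position 24 ')': depth becomes 1
  Position 25 ')': depth becomes 0
Maximum depth reached: 7

7


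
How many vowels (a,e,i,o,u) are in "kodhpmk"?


Input: kodhpmk
Checking each character:
  'k' at position 0: consonant
  'o' at position 1: vowel (running total: 1)
  'd' at position 2: consonant
  'h' at position 3: consonant
  'p' at position 4: consonant
  'm' at position 5: consonant
  'k' at position 6: consonant
Total vowels: 1

1


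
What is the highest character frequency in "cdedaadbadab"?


Input: cdedaadbadab
Character counts:
  'a': 4
  'b': 2
  'c': 1
  'd': 4
  'e': 1
Maximum frequency: 4

4


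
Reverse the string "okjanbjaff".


Input: okjanbjaff
Reading characters right to left:
  Position 9: 'f'
  Position 8: 'f'
  Position 7: 'a'
  Position 6: 'j'
  Position 5: 'b'
  Position 4: 'n'
  Position 3: 'a'
  Position 2: 'j'
  Position 1: 'k'
  Position 0: 'o'
Reversed: ffajbnajko

ffajbnajko


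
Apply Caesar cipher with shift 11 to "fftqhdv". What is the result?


Caesar cipher: shift "fftqhdv" by 11
  'f' (pos 5) + 11 = pos 16 = 'q'
  'f' (pos 5) + 11 = pos 16 = 'q'
  't' (pos 19) + 11 = pos 4 = 'e'
  'q' (pos 16) + 11 = pos 1 = 'b'
  'h' (pos 7) + 11 = pos 18 = 's'
  'd' (pos 3) + 11 = pos 14 = 'o'
  'v' (pos 21) + 11 = pos 6 = 'g'
Result: qqebsog

qqebsog


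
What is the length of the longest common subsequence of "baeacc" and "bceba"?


LCS of "baeacc" and "bceba"
DP table:
           b    c    e    b    a
      0    0    0    0    0    0
  b   0    1    1    1    1    1
  a   0    1    1    1    1    2
  e   0    1    1    2    2    2
  a   0    1    1    2    2    3
  c   0    1    2    2    2    3
  c   0    1    2    2    2    3
LCS length = dp[6][5] = 3

3


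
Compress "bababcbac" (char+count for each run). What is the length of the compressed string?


Input: bababcbac
Runs:
  'b' x 1 => "b1"
  'a' x 1 => "a1"
  'b' x 1 => "b1"
  'a' x 1 => "a1"
  'b' x 1 => "b1"
  'c' x 1 => "c1"
  'b' x 1 => "b1"
  'a' x 1 => "a1"
  'c' x 1 => "c1"
Compressed: "b1a1b1a1b1c1b1a1c1"
Compressed length: 18

18


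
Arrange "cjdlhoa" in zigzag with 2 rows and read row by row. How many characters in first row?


Zigzag "cjdlhoa" into 2 rows:
Placing characters:
  'c' => row 0
  'j' => row 1
  'd' => row 0
  'l' => row 1
  'h' => row 0
  'o' => row 1
  'a' => row 0
Rows:
  Row 0: "cdha"
  Row 1: "jlo"
First row length: 4

4


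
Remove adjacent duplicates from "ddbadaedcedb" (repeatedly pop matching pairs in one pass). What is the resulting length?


Input: ddbadaedcedb
Stack-based adjacent duplicate removal:
  Read 'd': push. Stack: d
  Read 'd': matches stack top 'd' => pop. Stack: (empty)
  Read 'b': push. Stack: b
  Read 'a': push. Stack: ba
  Read 'd': push. Stack: bad
  Read 'a': push. Stack: bada
  Read 'e': push. Stack: badae
  Read 'd': push. Stack: badaed
  Read 'c': push. Stack: badaedc
  Read 'e': push. Stack: badaedce
  Read 'd': push. Stack: badaedced
  Read 'b': push. Stack: badaedcedb
Final stack: "badaedcedb" (length 10)

10


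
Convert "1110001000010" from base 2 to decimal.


Input: "1110001000010" in base 2
Positional expansion:
  Digit '1' (value 1) x 2^12 = 4096
  Digit '1' (value 1) x 2^11 = 2048
  Digit '1' (value 1) x 2^10 = 1024
  Digit '0' (value 0) x 2^9 = 0
  Digit '0' (value 0) x 2^8 = 0
  Digit '0' (value 0) x 2^7 = 0
  Digit '1' (value 1) x 2^6 = 64
  Digit '0' (value 0) x 2^5 = 0
  Digit '0' (value 0) x 2^4 = 0
  Digit '0' (value 0) x 2^3 = 0
  Digit '0' (value 0) x 2^2 = 0
  Digit '1' (value 1) x 2^1 = 2
  Digit '0' (value 0) x 2^0 = 0
Sum = 7234

7234


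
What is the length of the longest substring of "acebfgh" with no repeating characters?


Input: "acebfgh"
Sliding window (track last position of each char):
  Position 0 ('a'): window [0,0] length 1 -- new best
  Position 1 ('c'): window [0,1] length 2 -- new best
  Position 2 ('e'): window [0,2] length 3 -- new best
  Position 3 ('b'): window [0,3] length 4 -- new best
  Position 4 ('f'): window [0,4] length 5 -- new best
  Position 5 ('g'): window [0,5] length 6 -- new best
  Position 6 ('h'): window [0,6] length 7 -- new best
Longest substring with no repeats: "acebfgh" with length 7

7


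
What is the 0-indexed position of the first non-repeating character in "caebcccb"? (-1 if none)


Input: caebcccb
Character frequencies:
  'a': 1
  'b': 2
  'c': 4
  'e': 1
Scanning left to right for freq == 1:
  Position 0 ('c'): freq=4, skip
  Position 1 ('a'): unique! => answer = 1

1


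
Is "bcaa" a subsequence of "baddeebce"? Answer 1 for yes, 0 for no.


Check if "bcaa" is a subsequence of "baddeebce"
Greedy scan:
  Position 0 ('b'): matches sub[0] = 'b'
  Position 1 ('a'): no match needed
  Position 2 ('d'): no match needed
  Position 3 ('d'): no match needed
  Position 4 ('e'): no match needed
  Position 5 ('e'): no match needed
  Position 6 ('b'): no match needed
  Position 7 ('c'): matches sub[1] = 'c'
  Position 8 ('e'): no match needed
Only matched 2/4 characters => not a subsequence

0


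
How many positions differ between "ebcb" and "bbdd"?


Comparing "ebcb" and "bbdd" position by position:
  Position 0: 'e' vs 'b' => DIFFER
  Position 1: 'b' vs 'b' => same
  Position 2: 'c' vs 'd' => DIFFER
  Position 3: 'b' vs 'd' => DIFFER
Positions that differ: 3

3


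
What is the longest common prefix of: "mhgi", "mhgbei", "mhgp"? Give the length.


Words: mhgi, mhgbei, mhgp
  Position 0: all 'm' => match
  Position 1: all 'h' => match
  Position 2: all 'g' => match
  Position 3: ('i', 'b', 'p') => mismatch, stop
LCP = "mhg" (length 3)

3


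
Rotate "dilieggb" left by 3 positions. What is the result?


Input: "dilieggb", rotate left by 3
First 3 characters: "dil"
Remaining characters: "ieggb"
Concatenate remaining + first: "ieggb" + "dil" = "ieggbdil"

ieggbdil


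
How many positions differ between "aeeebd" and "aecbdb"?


Comparing "aeeebd" and "aecbdb" position by position:
  Position 0: 'a' vs 'a' => same
  Position 1: 'e' vs 'e' => same
  Position 2: 'e' vs 'c' => DIFFER
  Position 3: 'e' vs 'b' => DIFFER
  Position 4: 'b' vs 'd' => DIFFER
  Position 5: 'd' vs 'b' => DIFFER
Positions that differ: 4

4


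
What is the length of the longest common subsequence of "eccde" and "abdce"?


LCS of "eccde" and "abdce"
DP table:
           a    b    d    c    e
      0    0    0    0    0    0
  e   0    0    0    0    0    1
  c   0    0    0    0    1    1
  c   0    0    0    0    1    1
  d   0    0    0    1    1    1
  e   0    0    0    1    1    2
LCS length = dp[5][5] = 2

2


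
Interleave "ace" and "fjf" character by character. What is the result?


Interleaving "ace" and "fjf":
  Position 0: 'a' from first, 'f' from second => "af"
  Position 1: 'c' from first, 'j' from second => "cj"
  Position 2: 'e' from first, 'f' from second => "ef"
Result: afcjef

afcjef


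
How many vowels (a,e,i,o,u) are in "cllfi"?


Input: cllfi
Checking each character:
  'c' at position 0: consonant
  'l' at position 1: consonant
  'l' at position 2: consonant
  'f' at position 3: consonant
  'i' at position 4: vowel (running total: 1)
Total vowels: 1

1


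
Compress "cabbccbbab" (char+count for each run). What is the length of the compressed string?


Input: cabbccbbab
Runs:
  'c' x 1 => "c1"
  'a' x 1 => "a1"
  'b' x 2 => "b2"
  'c' x 2 => "c2"
  'b' x 2 => "b2"
  'a' x 1 => "a1"
  'b' x 1 => "b1"
Compressed: "c1a1b2c2b2a1b1"
Compressed length: 14

14


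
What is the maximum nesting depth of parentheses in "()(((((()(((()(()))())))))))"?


Input: "()(((((()(((()(()))())))))))"
Tracking depth:
  Position 0 '(': depth becomes 1
  Position 1 ')': depth becomes 0
  Position 2 '(': depth becomes 1
  Position 3 '(': depth becomes 2
  Position 4 '(': depth becomes 3
  Position 5 '(': depth becomes 4
  Position 6 '(': depth becomes 5
  Position 7 '(': depth becomes 6
  Position 8 ')': depth becomes 5
  Position 9 '(': depth becomes 6
  Position 10 '(': depth becomes 7
  Position 11 '(': depth becomes 8
  Position 12 '(': depth becomes 9
  Position 13 ')': depth becomes 8
  Position 14 '(': depth becomes 9
  Position 15 '(': depth becomes 10
  Position 16 ')': depth becomes 9
  Position 17 ')': depth becomes 8
  Position 18 ')': depth becomes 7
  Position 19 '(': depth becomes 8
  Position 20 ')': depth becomes 7
  Position 21 ')': depth becomes 6
  Position 22 ')': depth becomes 5
  Position 23 ')': depth becomes 4
  Position 24 ')': depth becomes 3
  Position 25 ')': depth becomes 2
  Position 26 ')': depth becomes 1
  Position 27 ')': depth becomes 0
Maximum depth reached: 10

10


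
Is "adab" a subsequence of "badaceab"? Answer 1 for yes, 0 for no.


Check if "adab" is a subsequence of "badaceab"
Greedy scan:
  Position 0 ('b'): no match needed
  Position 1 ('a'): matches sub[0] = 'a'
  Position 2 ('d'): matches sub[1] = 'd'
  Position 3 ('a'): matches sub[2] = 'a'
  Position 4 ('c'): no match needed
  Position 5 ('e'): no match needed
  Position 6 ('a'): no match needed
  Position 7 ('b'): matches sub[3] = 'b'
All 4 characters matched => is a subsequence

1


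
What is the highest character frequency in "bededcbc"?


Input: bededcbc
Character counts:
  'b': 2
  'c': 2
  'd': 2
  'e': 2
Maximum frequency: 2

2


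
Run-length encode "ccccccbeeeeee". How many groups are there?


Input: ccccccbeeeeee
Scanning for consecutive runs:
  Group 1: 'c' x 6 (positions 0-5)
  Group 2: 'b' x 1 (positions 6-6)
  Group 3: 'e' x 6 (positions 7-12)
Total groups: 3

3


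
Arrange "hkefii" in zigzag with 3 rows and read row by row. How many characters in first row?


Zigzag "hkefii" into 3 rows:
Placing characters:
  'h' => row 0
  'k' => row 1
  'e' => row 2
  'f' => row 1
  'i' => row 0
  'i' => row 1
Rows:
  Row 0: "hi"
  Row 1: "kfi"
  Row 2: "e"
First row length: 2

2


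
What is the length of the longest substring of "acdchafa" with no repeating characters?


Input: "acdchafa"
Sliding window (track last position of each char):
  Position 0 ('a'): window [0,0] length 1 -- new best
  Position 1 ('c'): window [0,1] length 2 -- new best
  Position 2 ('d'): window [0,2] length 3 -- new best
  Position 3 ('c'): repeat (last at 1), move window start to 2
  Position 3 ('c'): window [2,3] length 2
  Position 4 ('h'): window [2,4] length 3
  Position 5 ('a'): window [2,5] length 4 -- new best
  Position 6 ('f'): window [2,6] length 5 -- new best
  Position 7 ('a'): repeat (last at 5), move window start to 6
  Position 7 ('a'): window [6,7] length 2
Longest substring with no repeats: "dchaf" with length 5

5


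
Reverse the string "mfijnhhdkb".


Input: mfijnhhdkb
Reading characters right to left:
  Position 9: 'b'
  Position 8: 'k'
  Position 7: 'd'
  Position 6: 'h'
  Position 5: 'h'
  Position 4: 'n'
  Position 3: 'j'
  Position 2: 'i'
  Position 1: 'f'
  Position 0: 'm'
Reversed: bkdhhnjifm

bkdhhnjifm


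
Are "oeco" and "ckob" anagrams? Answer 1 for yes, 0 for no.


Strings: "oeco", "ckob"
Sorted first:  ceoo
Sorted second: bcko
Differ at position 0: 'c' vs 'b' => not anagrams

0


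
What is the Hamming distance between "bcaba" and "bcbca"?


Comparing "bcaba" and "bcbca" position by position:
  Position 0: 'b' vs 'b' => same
  Position 1: 'c' vs 'c' => same
  Position 2: 'a' vs 'b' => differ
  Position 3: 'b' vs 'c' => differ
  Position 4: 'a' vs 'a' => same
Total differences (Hamming distance): 2

2


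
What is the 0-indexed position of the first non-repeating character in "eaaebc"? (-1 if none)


Input: eaaebc
Character frequencies:
  'a': 2
  'b': 1
  'c': 1
  'e': 2
Scanning left to right for freq == 1:
  Position 0 ('e'): freq=2, skip
  Position 1 ('a'): freq=2, skip
  Position 2 ('a'): freq=2, skip
  Position 3 ('e'): freq=2, skip
  Position 4 ('b'): unique! => answer = 4

4


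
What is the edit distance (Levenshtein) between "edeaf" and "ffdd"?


Computing edit distance: "edeaf" -> "ffdd"
DP table:
           f    f    d    d
      0    1    2    3    4
  e   1    1    2    3    4
  d   2    2    2    2    3
  e   3    3    3    3    3
  a   4    4    4    4    4
  f   5    4    4    5    5
Edit distance = dp[5][4] = 5

5


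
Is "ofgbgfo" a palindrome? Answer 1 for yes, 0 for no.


Input: ofgbgfo
Reversed: ofgbgfo
  Compare pos 0 ('o') with pos 6 ('o'): match
  Compare pos 1 ('f') with pos 5 ('f'): match
  Compare pos 2 ('g') with pos 4 ('g'): match
Result: palindrome

1


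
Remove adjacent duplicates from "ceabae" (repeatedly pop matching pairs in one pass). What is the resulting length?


Input: ceabae
Stack-based adjacent duplicate removal:
  Read 'c': push. Stack: c
  Read 'e': push. Stack: ce
  Read 'a': push. Stack: cea
  Read 'b': push. Stack: ceab
  Read 'a': push. Stack: ceaba
  Read 'e': push. Stack: ceabae
Final stack: "ceabae" (length 6)

6


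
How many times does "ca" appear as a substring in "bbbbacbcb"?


Searching for "ca" in "bbbbacbcb"
Scanning each position:
  Position 0: "bb" => no
  Position 1: "bb" => no
  Position 2: "bb" => no
  Position 3: "ba" => no
  Position 4: "ac" => no
  Position 5: "cb" => no
  Position 6: "bc" => no
  Position 7: "cb" => no
Total occurrences: 0

0


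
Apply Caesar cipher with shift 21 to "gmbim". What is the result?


Caesar cipher: shift "gmbim" by 21
  'g' (pos 6) + 21 = pos 1 = 'b'
  'm' (pos 12) + 21 = pos 7 = 'h'
  'b' (pos 1) + 21 = pos 22 = 'w'
  'i' (pos 8) + 21 = pos 3 = 'd'
  'm' (pos 12) + 21 = pos 7 = 'h'
Result: bhwdh

bhwdh


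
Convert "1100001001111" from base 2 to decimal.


Input: "1100001001111" in base 2
Positional expansion:
  Digit '1' (value 1) x 2^12 = 4096
  Digit '1' (value 1) x 2^11 = 2048
  Digit '0' (value 0) x 2^10 = 0
  Digit '0' (value 0) x 2^9 = 0
  Digit '0' (value 0) x 2^8 = 0
  Digit '0' (value 0) x 2^7 = 0
  Digit '1' (value 1) x 2^6 = 64
  Digit '0' (value 0) x 2^5 = 0
  Digit '0' (value 0) x 2^4 = 0
  Digit '1' (value 1) x 2^3 = 8
  Digit '1' (value 1) x 2^2 = 4
  Digit '1' (value 1) x 2^1 = 2
  Digit '1' (value 1) x 2^0 = 1
Sum = 6223

6223


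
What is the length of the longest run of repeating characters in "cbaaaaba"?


Input: "cbaaaaba"
Scanning for longest run:
  Position 1 ('b'): new char, reset run to 1
  Position 2 ('a'): new char, reset run to 1
  Position 3 ('a'): continues run of 'a', length=2
  Position 4 ('a'): continues run of 'a', length=3
  Position 5 ('a'): continues run of 'a', length=4
  Position 6 ('b'): new char, reset run to 1
  Position 7 ('a'): new char, reset run to 1
Longest run: 'a' with length 4

4


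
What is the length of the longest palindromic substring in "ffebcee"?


Input: "ffebcee"
Checking substrings for palindromes:
  [0:2] "ff" (len 2) => palindrome
  [5:7] "ee" (len 2) => palindrome
Longest palindromic substring: "ff" with length 2

2


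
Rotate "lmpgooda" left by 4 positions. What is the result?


Input: "lmpgooda", rotate left by 4
First 4 characters: "lmpg"
Remaining characters: "ooda"
Concatenate remaining + first: "ooda" + "lmpg" = "oodalmpg"

oodalmpg


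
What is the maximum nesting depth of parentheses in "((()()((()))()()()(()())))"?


Input: "((()()((()))()()()(()())))"
Tracking depth:
  Position 0 '(': depth becomes 1
  Position 1 '(': depth becomes 2
  Position 2 '(': depth becomes 3
  Position 3 ')': depth becomes 2
  Position 4 '(': depth becomes 3
  Position 5 ')': depth becomes 2
  Position 6 '(': depth becomes 3
  Position 7 '(': depth becomes 4
  Position 8 '(': depth becomes 5
  Position 9 ')': depth becomes 4
  Position 10 ')': depth becomes 3
  Position 11 ')': depth becomes 2
  Position 12 '(': depth becomes 3
  Position 13 ')': depth becomes 2
  Position 14 '(': depth becomes 3
  Position 15 ')': depth becomes 2
  Position 16 '(': depth becomes 3
  Position 17 ')': depth becomes 2
  Position 18 '(': depth becomes 3
  Position 19 '(': depth becomes 4
  Position 20 ')': depth becomes 3
  Position 21 '(': depth becomes 4
  Position 22 ')': depth becomes 3
  Position 23 ')': depth becomes 2
  Position 24 ')': depth becomes 1
  Position 25 ')': depth becomes 0
Maximum depth reached: 5

5
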